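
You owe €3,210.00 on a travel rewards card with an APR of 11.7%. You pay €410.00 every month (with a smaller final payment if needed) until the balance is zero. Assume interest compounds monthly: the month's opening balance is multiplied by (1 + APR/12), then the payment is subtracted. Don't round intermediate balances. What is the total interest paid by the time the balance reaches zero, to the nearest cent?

€145.68

Monthly rate r = 11.7%/12 = 0.975% = 0.00975.
Payoff takes n = ⌈−ln(1 − rB₀/P)/ln(1+r)⌉ = ⌈8.184⌉ = 9 payments; the last is €75.68.
Total paid = 8·€410.00 + €75.68 = €3,355.68.
Total interest = total paid − principal = €3,355.68 − €3,210.00 = €145.68.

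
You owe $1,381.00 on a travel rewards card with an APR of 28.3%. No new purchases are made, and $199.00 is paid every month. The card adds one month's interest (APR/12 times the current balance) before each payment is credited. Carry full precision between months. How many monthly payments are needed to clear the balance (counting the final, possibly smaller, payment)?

8 payments

Monthly rate r = 28.3%/12 = 2.35833% = 0.0235833.
Recurrence: B ← B·(1+r) − $199.00.
Month 1: interest $32.57; balance after payment $1,214.57.
Month 2: interest $28.64; balance after payment $1,044.21.
Closed form: n = −ln(1 − rB₀/P)/ln(1+r) = −ln(0.83634)/ln(1.02358) ≈ 7.667, so the balance reaches zero during payment 8.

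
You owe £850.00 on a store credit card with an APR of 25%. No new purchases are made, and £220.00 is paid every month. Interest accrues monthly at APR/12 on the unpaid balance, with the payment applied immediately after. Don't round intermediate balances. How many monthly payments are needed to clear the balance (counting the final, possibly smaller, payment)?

5 months

Monthly rate r = 25%/12 = 2.08333% = 0.0208333.
Recurrence: B ← B·(1+r) − £220.00.
Month 1: interest £17.71; balance after payment £647.71.
Month 2: interest £13.49; balance after payment £441.20.
Month 3: interest £9.19; balance after payment £230.39.
Month 4: interest £4.80; balance after payment £15.19.
Month 5: interest £0.32; balance after payment £0.00.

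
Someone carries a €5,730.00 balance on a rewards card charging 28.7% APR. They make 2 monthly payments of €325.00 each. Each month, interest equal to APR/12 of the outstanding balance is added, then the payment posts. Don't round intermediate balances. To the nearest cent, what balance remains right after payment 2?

€5,349.59

Monthly rate r = 28.7%/12 = 2.39167% = 0.0239167.
Each month: B ← B·(1+r) − €325.00.
Month 1: interest €137.04; balance after payment €5,542.04.
Month 2: interest €132.55; balance after payment €5,349.59.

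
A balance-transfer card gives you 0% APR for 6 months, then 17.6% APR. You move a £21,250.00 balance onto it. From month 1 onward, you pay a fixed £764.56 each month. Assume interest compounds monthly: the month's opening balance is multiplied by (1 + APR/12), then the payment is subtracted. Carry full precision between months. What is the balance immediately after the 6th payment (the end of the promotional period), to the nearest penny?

£16,662.64

Promo months 1–6 at r₀ = 0%/12 = 0; months 7+ at r₁ = 17.6%/12 = 0.0146667.
After month 6 (no interest yet): B = £21,250.00 − 6·£764.56 = £16,662.64.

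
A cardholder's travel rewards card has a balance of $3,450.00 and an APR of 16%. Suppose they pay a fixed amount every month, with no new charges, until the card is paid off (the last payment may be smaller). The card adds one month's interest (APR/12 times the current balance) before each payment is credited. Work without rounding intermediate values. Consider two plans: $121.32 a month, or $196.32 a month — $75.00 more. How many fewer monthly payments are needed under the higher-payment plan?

15 fewer payments

Monthly rate r = 16%/12 = 1.33333% = 0.0133333.
At $121.32/mo: n = ⌈−ln(1 − rB₀/P)/ln(1+r)⌉ = 36 payments (last $120.03); total interest = total paid − $3,450.00 = $916.23.
At $196.32/mo: 21 payments (last $30.93); total interest $507.33.
Payments saved = 36 − 21 = 15.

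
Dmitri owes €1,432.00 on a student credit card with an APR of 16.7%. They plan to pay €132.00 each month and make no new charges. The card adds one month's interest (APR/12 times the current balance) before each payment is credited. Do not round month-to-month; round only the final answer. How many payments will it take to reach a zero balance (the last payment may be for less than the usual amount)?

Monthly rate r = 16.7%/12 = 1.39167% = 0.0139167.
Recurrence: B ← B·(1+r) − €132.00.
Month 1: interest €19.93; balance after payment €1,319.93.
Month 2: interest €18.37; balance after payment €1,206.30.
Closed form: n = −ln(1 − rB₀/P)/ln(1+r) = −ln(0.84903)/ln(1.01392) ≈ 11.842, so the balance reaches zero during payment 12.

12 months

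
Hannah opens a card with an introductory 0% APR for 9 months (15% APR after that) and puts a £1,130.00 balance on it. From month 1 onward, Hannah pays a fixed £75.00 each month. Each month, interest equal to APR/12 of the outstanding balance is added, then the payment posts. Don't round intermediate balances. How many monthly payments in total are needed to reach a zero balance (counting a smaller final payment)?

16 payments

Promo months 1–9 at r₀ = 0%/12 = 0; months 10+ at r₁ = 15%/12 = 0.0125.
After month 9 (no interest yet): B = £1,130.00 − 9·£75.00 = £455.00.
Then at r₁ with £75.00/mo: n₂ = −ln(1 − r₁·B/P)/ln(1+r₁) ≈ 6.35 → 7 more payments.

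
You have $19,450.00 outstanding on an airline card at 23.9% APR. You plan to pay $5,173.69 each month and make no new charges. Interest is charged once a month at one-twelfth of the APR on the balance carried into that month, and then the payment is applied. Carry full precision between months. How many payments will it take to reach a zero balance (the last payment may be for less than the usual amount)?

Monthly rate r = 23.9%/12 = 1.99167% = 0.0199167.
Recurrence: B ← B·(1+r) − $5,173.69.
Month 1: interest $387.38; balance after payment $14,663.69.
Month 2: interest $292.05; balance after payment $9,782.05.
Month 3: interest $194.83; balance after payment $4,803.19.
Month 4: interest $95.66; balance after payment $0.00.

4 payments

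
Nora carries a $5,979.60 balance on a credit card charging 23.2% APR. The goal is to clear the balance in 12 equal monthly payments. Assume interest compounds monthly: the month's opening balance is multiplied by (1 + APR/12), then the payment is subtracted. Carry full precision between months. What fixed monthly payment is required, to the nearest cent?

Monthly rate r = 23.2%/12 = 1.93333% = 0.0193333.
Level-payment amortization: P = B₀·r / (1 − (1+r)^(−n)) = 5979.60·0.0193333 / (1 − 1.01933^(−12)).
Denominator 1 − (1+r)^(−12) = 0.205296211.
P = 115.606 / 0.205296211 ≈ 563.12.

$563.12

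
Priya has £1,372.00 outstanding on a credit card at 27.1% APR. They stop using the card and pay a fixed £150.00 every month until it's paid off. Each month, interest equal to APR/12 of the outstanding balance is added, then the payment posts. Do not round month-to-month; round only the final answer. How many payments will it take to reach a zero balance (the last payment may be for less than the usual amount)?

Monthly rate r = 27.1%/12 = 2.25833% = 0.0225833.
Recurrence: B ← B·(1+r) − £150.00.
Month 1: interest £30.98; balance after payment £1,252.98.
Month 2: interest £28.30; balance after payment £1,131.28.
Closed form: n = −ln(1 − rB₀/P)/ln(1+r) = −ln(0.79344)/ln(1.02258) ≈ 10.361, so the balance reaches zero during payment 11.

11 months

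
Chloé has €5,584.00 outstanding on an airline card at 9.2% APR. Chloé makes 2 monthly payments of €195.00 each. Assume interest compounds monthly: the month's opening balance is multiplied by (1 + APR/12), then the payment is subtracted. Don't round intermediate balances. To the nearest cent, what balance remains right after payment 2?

€5,278.45

Monthly rate r = 9.2%/12 = 0.766667% = 0.00766667.
Each month: B ← B·(1+r) − €195.00.
Month 1: interest €42.81; balance after payment €5,431.81.
Month 2: interest €41.64; balance after payment €5,278.45.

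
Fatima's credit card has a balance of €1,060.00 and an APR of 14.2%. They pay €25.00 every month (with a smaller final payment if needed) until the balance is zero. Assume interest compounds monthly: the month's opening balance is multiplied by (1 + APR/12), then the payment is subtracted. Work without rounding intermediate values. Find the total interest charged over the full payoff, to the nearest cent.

€420.45

Monthly rate r = 14.2%/12 = 1.18333% = 0.0118333.
Payoff takes n = ⌈−ln(1 − rB₀/P)/ln(1+r)⌉ = ⌈59.217⌉ = 60 payments; the last is €5.45.
Total paid = 59·€25.00 + €5.45 = €1,480.45.
Total interest = total paid − principal = €1,480.45 − €1,060.00 = €420.45.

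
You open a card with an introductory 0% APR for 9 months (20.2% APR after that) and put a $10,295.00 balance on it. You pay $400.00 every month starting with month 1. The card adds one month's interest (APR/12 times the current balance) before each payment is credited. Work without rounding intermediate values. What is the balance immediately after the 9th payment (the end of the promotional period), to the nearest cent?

Promo months 1–9 at r₀ = 0%/12 = 0; months 10+ at r₁ = 20.2%/12 = 0.0168333.
After month 9 (no interest yet): B = $10,295.00 − 9·$400.00 = $6,695.00.

$6,695.00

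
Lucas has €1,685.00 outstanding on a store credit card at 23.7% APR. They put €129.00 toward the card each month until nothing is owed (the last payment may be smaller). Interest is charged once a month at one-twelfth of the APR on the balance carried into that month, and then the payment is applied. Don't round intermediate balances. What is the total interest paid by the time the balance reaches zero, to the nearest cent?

€283.28

Monthly rate r = 23.7%/12 = 1.975% = 0.01975.
Payoff takes n = ⌈−ln(1 − rB₀/P)/ln(1+r)⌉ = ⌈15.256⌉ = 16 payments; the last is €33.28.
Total paid = 15·€129.00 + €33.28 = €1,968.28.
Total interest = total paid − principal = €1,968.28 − €1,685.00 = €283.28.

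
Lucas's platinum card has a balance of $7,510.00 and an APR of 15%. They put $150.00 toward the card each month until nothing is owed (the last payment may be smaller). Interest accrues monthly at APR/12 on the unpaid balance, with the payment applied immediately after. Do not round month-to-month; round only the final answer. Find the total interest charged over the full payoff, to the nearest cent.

$4,360.33

Monthly rate r = 15%/12 = 1.25% = 0.0125.
Payoff takes n = ⌈−ln(1 − rB₀/P)/ln(1+r)⌉ = ⌈79.135⌉ = 80 payments; the last is $20.33.
Total paid = 79·$150.00 + $20.33 = $11,870.33.
Total interest = total paid − principal = $11,870.33 − $7,510.00 = $4,360.33.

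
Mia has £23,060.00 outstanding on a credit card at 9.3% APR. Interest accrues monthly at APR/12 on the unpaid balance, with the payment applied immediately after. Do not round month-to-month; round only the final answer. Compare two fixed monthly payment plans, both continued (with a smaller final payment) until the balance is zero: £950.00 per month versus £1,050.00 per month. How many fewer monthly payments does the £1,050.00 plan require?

2 fewer payments

Monthly rate r = 9.3%/12 = 0.775% = 0.00775.
At £950.00/mo: n = ⌈−ln(1 − rB₀/P)/ln(1+r)⌉ = 27 payments (last £945.18); total interest = total paid − £23,060.00 = £2,585.18.
At £1,050.00/mo: 25 payments (last £176.47); total interest £2,316.47.
Payments saved = 27 − 25 = 2.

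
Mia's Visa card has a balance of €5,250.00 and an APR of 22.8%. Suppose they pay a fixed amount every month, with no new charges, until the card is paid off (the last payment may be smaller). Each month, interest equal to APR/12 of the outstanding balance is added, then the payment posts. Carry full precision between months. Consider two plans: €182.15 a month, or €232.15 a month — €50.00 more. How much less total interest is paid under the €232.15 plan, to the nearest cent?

€750.34

Monthly rate r = 22.8%/12 = 1.9% = 0.019.
At €182.15/mo: n = ⌈−ln(1 − rB₀/P)/ln(1+r)⌉ = 43 payments (last €26.65); total interest = total paid − €5,250.00 = €2,426.95.
At €232.15/mo: 30 payments (last €194.26); total interest €1,676.61.
Interest saved = €2,426.95 − €1,676.61 = €750.34.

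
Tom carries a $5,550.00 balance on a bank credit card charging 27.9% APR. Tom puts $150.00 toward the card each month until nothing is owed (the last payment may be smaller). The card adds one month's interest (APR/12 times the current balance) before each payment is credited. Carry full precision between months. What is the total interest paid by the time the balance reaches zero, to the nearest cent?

Monthly rate r = 27.9%/12 = 2.325% = 0.02325.
Payoff takes n = ⌈−ln(1 − rB₀/P)/ln(1+r)⌉ = ⌈85.621⌉ = 86 payments; the last is $93.56.
Total paid = 85·$150.00 + $93.56 = $12,843.56.
Total interest = total paid − principal = $12,843.56 − $5,550.00 = $7,293.56.

$7,293.56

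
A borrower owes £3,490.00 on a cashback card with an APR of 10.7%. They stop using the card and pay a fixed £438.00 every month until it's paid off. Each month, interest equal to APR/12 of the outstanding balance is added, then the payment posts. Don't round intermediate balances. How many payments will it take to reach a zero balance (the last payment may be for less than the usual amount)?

Monthly rate r = 10.7%/12 = 0.891667% = 0.00891667.
Recurrence: B ← B·(1+r) − £438.00.
Month 1: interest £31.12; balance after payment £3,083.12.
Month 2: interest £27.49; balance after payment £2,672.61.
Closed form: n = −ln(1 − rB₀/P)/ln(1+r) = −ln(0.92895)/ln(1.00892) ≈ 8.302, so the balance reaches zero during payment 9.

9 payments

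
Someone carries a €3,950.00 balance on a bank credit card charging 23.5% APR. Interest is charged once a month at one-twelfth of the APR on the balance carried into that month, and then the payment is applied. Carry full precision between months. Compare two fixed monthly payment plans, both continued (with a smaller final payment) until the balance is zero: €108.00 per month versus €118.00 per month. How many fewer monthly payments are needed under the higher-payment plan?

10 fewer payments

Monthly rate r = 23.5%/12 = 1.95833% = 0.0195833.
At €108.00/mo: n = ⌈−ln(1 − rB₀/P)/ln(1+r)⌉ = 65 payments (last €102.60); total interest = total paid − €3,950.00 = €3,064.60.
At €118.00/mo: 55 payments (last €112.67); total interest €2,534.67.
Payments saved = 65 − 55 = 10.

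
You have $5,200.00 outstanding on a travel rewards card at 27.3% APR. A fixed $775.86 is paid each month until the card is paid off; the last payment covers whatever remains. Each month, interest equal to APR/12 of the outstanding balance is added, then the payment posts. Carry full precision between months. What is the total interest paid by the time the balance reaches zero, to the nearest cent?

$507.92

Monthly rate r = 27.3%/12 = 2.275% = 0.02275.
Payoff takes n = ⌈−ln(1 − rB₀/P)/ln(1+r)⌉ = ⌈7.354⌉ = 8 payments; the last is $276.90.
Total paid = 7·$775.86 + $276.90 = $5,707.92.
Total interest = total paid − principal = $5,707.92 − $5,200.00 = $507.92.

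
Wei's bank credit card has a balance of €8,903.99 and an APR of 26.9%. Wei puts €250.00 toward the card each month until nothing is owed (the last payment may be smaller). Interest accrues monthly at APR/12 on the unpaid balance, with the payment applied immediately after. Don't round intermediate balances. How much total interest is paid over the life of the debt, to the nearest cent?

€9,155.72

Monthly rate r = 26.9%/12 = 2.24167% = 0.0224167.
Payoff takes n = ⌈−ln(1 − rB₀/P)/ln(1+r)⌉ = ⌈72.237⌉ = 73 payments; the last is €59.71.
Total paid = 72·€250.00 + €59.71 = €18,059.71.
Total interest = total paid − principal = €18,059.71 − €8,903.99 = €9,155.72.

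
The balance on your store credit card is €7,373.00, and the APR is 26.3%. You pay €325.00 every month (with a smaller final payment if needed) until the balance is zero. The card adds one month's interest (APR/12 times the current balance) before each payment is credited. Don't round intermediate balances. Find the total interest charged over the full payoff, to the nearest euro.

Monthly rate r = 26.3%/12 = 2.19167% = 0.0219167.
Payoff takes n = ⌈−ln(1 − rB₀/P)/ln(1+r)⌉ = ⌈31.715⌉ = 32 payments; the last is €232.99.
Total paid = 31·€325.00 + €232.99 = €10,307.99.
Total interest = total paid − principal = €10,307.99 − €7,373.00 = €2,934.99.

€2,935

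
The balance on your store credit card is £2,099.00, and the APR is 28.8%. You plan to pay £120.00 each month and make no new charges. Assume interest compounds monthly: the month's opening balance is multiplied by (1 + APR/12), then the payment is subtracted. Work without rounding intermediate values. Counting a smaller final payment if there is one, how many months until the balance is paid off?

23 payments

Monthly rate r = 28.8%/12 = 2.4% = 0.024.
Recurrence: B ← B·(1+r) − £120.00.
Month 1: interest £50.38; balance after payment £2,029.38.
Month 2: interest £48.71; balance after payment £1,958.08.
Closed form: n = −ln(1 − rB₀/P)/ln(1+r) = −ln(0.5802)/ln(1.024) ≈ 22.954, so the balance reaches zero during payment 23.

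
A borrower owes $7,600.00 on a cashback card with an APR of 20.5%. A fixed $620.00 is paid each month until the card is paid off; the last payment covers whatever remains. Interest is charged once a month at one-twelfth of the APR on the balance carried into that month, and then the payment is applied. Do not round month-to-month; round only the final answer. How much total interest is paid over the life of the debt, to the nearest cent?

Monthly rate r = 20.5%/12 = 1.70833% = 0.0170833.
Payoff takes n = ⌈−ln(1 − rB₀/P)/ln(1+r)⌉ = ⌈13.872⌉ = 14 payments; the last is $541.06.
Total paid = 13·$620.00 + $541.06 = $8,601.06.
Total interest = total paid − principal = $8,601.06 − $7,600.00 = $1,001.06.

$1,001.06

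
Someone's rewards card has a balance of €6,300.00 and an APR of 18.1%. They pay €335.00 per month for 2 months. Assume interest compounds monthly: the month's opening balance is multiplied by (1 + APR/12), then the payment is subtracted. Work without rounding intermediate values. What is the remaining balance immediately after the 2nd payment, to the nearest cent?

Monthly rate r = 18.1%/12 = 1.50833% = 0.0150833.
Each month: B ← B·(1+r) − €335.00.
Month 1: interest €95.03; balance after payment €6,060.02.
Month 2: interest €91.41; balance after payment €5,816.43.

€5,816.43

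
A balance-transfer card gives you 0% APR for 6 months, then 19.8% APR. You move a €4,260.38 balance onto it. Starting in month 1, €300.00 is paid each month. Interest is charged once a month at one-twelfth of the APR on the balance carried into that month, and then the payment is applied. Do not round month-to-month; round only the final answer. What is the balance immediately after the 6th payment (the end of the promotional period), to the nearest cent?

€2,460.38

Promo months 1–6 at r₀ = 0%/12 = 0; months 7+ at r₁ = 19.8%/12 = 0.0165.
After month 6 (no interest yet): B = €4,260.38 − 6·€300.00 = €2,460.38.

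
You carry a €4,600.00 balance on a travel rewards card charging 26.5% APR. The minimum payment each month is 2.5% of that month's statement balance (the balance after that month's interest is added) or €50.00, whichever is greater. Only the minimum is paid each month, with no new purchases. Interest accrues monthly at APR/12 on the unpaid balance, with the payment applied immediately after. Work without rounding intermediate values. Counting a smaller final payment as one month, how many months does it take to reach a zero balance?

Monthly rate r = 26.5%/12 = 2.20833% = 0.0220833.
While 2.5% of the post-interest balance exceeds €50.00, each month B ← (B·(1+r))·(1 − 0.025), i.e. B shrinks by the factor (1+r)·0.975 = 0.99653.
This holds for months 1–246. Entering month 247 the balance is €1,956.70; 2.5% of the post-interest balance is now below €50.00, so the flat €50.00 minimum applies from here.
From month 247 a fixed €50.00 at rate r clears €1,956.70 in 92 more payments. Total: 246 + 92 = 338 months.

338 months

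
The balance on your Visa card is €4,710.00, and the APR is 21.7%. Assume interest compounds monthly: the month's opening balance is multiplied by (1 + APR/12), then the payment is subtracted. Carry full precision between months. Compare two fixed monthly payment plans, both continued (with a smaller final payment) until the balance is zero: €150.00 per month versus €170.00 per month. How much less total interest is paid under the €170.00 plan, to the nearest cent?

Monthly rate r = 21.7%/12 = 1.80833% = 0.0180833.
At €150.00/mo: n = ⌈−ln(1 − rB₀/P)/ln(1+r)⌉ = 47 payments (last €121.60); total interest = total paid − €4,710.00 = €2,311.60.
At €170.00/mo: 39 payments (last €134.49); total interest €1,884.49.
Interest saved = €2,311.60 − €1,884.49 = €427.11.

€427.11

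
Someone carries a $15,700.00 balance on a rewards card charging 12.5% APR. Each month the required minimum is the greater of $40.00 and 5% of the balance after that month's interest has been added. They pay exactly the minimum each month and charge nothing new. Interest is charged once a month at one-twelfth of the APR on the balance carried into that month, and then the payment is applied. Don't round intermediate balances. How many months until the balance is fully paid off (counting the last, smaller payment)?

Monthly rate r = 12.5%/12 = 1.04167% = 0.0104167.
While 5% of the post-interest balance exceeds $40.00, each month B ← (B·(1+r))·(1 − 0.05), i.e. B shrinks by the factor (1+r)·0.95 = 0.9599.
This holds for months 1–73. Entering month 74 the balance is $791.15; 5% of the post-interest balance is now below $40.00, so the flat $40.00 minimum applies from here.
From month 74 a fixed $40.00 at rate r clears $791.15 in 23 more payments. Total: 73 + 23 = 96 months.

96 months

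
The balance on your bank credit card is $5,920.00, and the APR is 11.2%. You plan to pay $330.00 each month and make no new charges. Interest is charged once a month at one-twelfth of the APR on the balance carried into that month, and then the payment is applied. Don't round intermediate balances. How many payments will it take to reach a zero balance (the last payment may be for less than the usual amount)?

20 months

Monthly rate r = 11.2%/12 = 0.933333% = 0.00933333.
Recurrence: B ← B·(1+r) − $330.00.
Month 1: interest $55.25; balance after payment $5,645.25.
Month 2: interest $52.69; balance after payment $5,367.94.
Closed form: n = −ln(1 − rB₀/P)/ln(1+r) = −ln(0.83257)/ln(1.00933) ≈ 19.725, so the balance reaches zero during payment 20.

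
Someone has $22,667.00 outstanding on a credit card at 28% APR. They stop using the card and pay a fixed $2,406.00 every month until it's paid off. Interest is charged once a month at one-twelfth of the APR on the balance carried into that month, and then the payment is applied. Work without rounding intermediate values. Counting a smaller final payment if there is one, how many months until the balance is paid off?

11 payments

Monthly rate r = 28%/12 = 2.33333% = 0.0233333.
Recurrence: B ← B·(1+r) − $2,406.00.
Month 1: interest $528.90; balance after payment $20,789.90.
Month 2: interest $485.10; balance after payment $18,868.99.
Closed form: n = −ln(1 − rB₀/P)/ln(1+r) = −ln(0.78018)/ln(1.02333) ≈ 10.762, so the balance reaches zero during payment 11.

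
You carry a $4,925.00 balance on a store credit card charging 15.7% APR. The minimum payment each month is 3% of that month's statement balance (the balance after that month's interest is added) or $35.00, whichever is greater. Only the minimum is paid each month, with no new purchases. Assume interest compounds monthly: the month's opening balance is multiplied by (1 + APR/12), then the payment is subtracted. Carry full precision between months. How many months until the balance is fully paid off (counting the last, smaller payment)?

127 months

Monthly rate r = 15.7%/12 = 1.30833% = 0.0130833.
While 3% of the post-interest balance exceeds $35.00, each month B ← (B·(1+r))·(1 − 0.03), i.e. B shrinks by the factor (1+r)·0.97 = 0.98269.
This holds for months 1–84. Entering month 85 the balance is $1,136.13; 3% of the post-interest balance is now below $35.00, so the flat $35.00 minimum applies from here.
From month 85 a fixed $35.00 at rate r clears $1,136.13 in 43 more payments. Total: 84 + 43 = 127 months.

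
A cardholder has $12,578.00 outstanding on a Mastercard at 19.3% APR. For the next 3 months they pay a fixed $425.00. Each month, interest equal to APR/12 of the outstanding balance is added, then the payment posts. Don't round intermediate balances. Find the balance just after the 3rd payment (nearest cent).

Monthly rate r = 19.3%/12 = 1.60833% = 0.0160833.
Each month: B ← B·(1+r) − $425.00.
Month 1: interest $202.30; balance after payment $12,355.30.
Month 2: interest $198.71; balance after payment $12,129.01.
Month 3: interest $195.07; balance after payment $11,899.09.

$11,899.09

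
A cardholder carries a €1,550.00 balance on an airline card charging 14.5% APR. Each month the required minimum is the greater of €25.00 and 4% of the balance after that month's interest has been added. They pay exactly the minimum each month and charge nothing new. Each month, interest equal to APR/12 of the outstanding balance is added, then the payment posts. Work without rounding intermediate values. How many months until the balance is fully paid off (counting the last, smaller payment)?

62 months

Monthly rate r = 14.5%/12 = 1.20833% = 0.0120833.
While 4% of the post-interest balance exceeds €25.00, each month B ← (B·(1+r))·(1 − 0.04), i.e. B shrinks by the factor (1+r)·0.96 = 0.9716.
This holds for months 1–32. Entering month 33 the balance is €616.50; 4% of the post-interest balance is now below €25.00, so the flat €25.00 minimum applies from here.
From month 33 a fixed €25.00 at rate r clears €616.50 in 30 more payments. Total: 32 + 30 = 62 months.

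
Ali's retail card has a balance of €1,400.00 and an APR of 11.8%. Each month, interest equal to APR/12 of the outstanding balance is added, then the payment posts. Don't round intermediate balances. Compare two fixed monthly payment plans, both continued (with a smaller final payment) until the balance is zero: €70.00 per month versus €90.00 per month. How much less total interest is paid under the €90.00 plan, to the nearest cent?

€39.72

Monthly rate r = 11.8%/12 = 0.983333% = 0.00983333.
At €70.00/mo: n = ⌈−ln(1 − rB₀/P)/ln(1+r)⌉ = 23 payments (last €26.61); total interest = total paid − €1,400.00 = €166.61.
At €90.00/mo: 17 payments (last €86.89); total interest €126.89.
Interest saved = €166.61 − €126.89 = €39.72.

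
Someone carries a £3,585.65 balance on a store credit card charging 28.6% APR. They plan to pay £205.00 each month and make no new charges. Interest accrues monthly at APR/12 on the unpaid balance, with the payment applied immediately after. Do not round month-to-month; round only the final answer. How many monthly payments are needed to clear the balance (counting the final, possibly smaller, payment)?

23 months

Monthly rate r = 28.6%/12 = 2.38333% = 0.0238333.
Recurrence: B ← B·(1+r) − £205.00.
Month 1: interest £85.46; balance after payment £3,466.11.
Month 2: interest £82.61; balance after payment £3,343.72.
Closed form: n = −ln(1 − rB₀/P)/ln(1+r) = −ln(0.58313)/ln(1.02383) ≈ 22.898, so the balance reaches zero during payment 23.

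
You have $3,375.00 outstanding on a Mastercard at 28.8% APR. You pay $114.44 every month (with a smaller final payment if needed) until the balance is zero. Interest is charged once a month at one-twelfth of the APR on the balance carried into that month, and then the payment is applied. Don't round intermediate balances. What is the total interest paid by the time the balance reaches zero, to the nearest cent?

$2,561.74

Monthly rate r = 28.8%/12 = 2.4% = 0.024.
Payoff takes n = ⌈−ln(1 − rB₀/P)/ln(1+r)⌉ = ⌈51.875⌉ = 52 payments; the last is $100.30.
Total paid = 51·$114.44 + $100.30 = $5,936.74.
Total interest = total paid − principal = $5,936.74 − $3,375.00 = $2,561.74.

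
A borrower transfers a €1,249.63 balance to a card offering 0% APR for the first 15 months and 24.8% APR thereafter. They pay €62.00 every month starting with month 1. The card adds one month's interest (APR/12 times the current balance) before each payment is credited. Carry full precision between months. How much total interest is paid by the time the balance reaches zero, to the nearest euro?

€22

Promo months 1–15 at r₀ = 0%/12 = 0; months 16+ at r₁ = 24.8%/12 = 0.0206667.
After month 15 (no interest yet): B = €1,249.63 − 15·€62.00 = €319.63.
Then at r₁ with €62.00/mo: n₂ = −ln(1 − r₁·B/P)/ln(1+r₁) ≈ 5.51 → 6 more payments.
Total paid = 20·€62.00 + €31.61 = €1,271.61; interest = €1,271.61 − €1,249.63 = €21.98.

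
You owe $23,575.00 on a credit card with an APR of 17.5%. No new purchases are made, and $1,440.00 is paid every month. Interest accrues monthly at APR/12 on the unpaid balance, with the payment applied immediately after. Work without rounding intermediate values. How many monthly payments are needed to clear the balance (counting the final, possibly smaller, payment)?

19 payments

Monthly rate r = 17.5%/12 = 1.45833% = 0.0145833.
Recurrence: B ← B·(1+r) − $1,440.00.
Month 1: interest $343.80; balance after payment $22,478.80.
Month 2: interest $327.82; balance after payment $21,366.62.
Closed form: n = −ln(1 − rB₀/P)/ln(1+r) = −ln(0.76125)/ln(1.01458) ≈ 18.842, so the balance reaches zero during payment 19.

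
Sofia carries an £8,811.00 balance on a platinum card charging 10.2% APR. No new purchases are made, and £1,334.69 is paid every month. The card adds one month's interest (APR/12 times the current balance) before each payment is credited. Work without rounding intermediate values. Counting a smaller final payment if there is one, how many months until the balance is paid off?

Monthly rate r = 10.2%/12 = 0.85% = 0.0085.
Recurrence: B ← B·(1+r) − £1,334.69.
Month 1: interest £74.89; balance after payment £7,551.20.
Month 2: interest £64.19; balance after payment £6,280.70.
Closed form: n = −ln(1 − rB₀/P)/ln(1+r) = −ln(0.94389)/ln(1.0085) ≈ 6.823, so the balance reaches zero during payment 7.

7 payments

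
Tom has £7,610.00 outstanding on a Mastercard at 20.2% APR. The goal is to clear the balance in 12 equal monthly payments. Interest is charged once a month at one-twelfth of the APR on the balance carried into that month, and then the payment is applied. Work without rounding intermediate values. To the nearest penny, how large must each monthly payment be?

Monthly rate r = 20.2%/12 = 1.68333% = 0.0168333.
Level-payment amortization: P = B₀·r / (1 − (1+r)^(−n)) = 7610.00·0.0168333 / (1 − 1.01683^(−12)).
Denominator 1 − (1+r)^(−12) = 0.181530115.
P = 128.102 / 0.181530115 ≈ 705.68.

£705.68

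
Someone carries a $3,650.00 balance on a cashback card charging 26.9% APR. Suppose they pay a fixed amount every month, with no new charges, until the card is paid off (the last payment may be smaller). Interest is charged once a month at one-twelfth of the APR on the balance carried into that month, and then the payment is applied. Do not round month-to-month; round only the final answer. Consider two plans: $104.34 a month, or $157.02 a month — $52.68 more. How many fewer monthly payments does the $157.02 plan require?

36 fewer payments

Monthly rate r = 26.9%/12 = 2.24167% = 0.0224167.
At $104.34/mo: n = ⌈−ln(1 − rB₀/P)/ln(1+r)⌉ = 70 payments (last $17.19); total interest = total paid − $3,650.00 = $3,566.65.
At $157.02/mo: 34 payments (last $33.24); total interest $1,564.90.
Payments saved = 70 − 34 = 36.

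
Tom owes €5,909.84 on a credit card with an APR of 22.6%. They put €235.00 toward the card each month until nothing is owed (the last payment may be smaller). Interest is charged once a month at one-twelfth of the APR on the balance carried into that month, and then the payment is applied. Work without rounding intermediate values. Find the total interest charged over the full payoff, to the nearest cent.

Monthly rate r = 22.6%/12 = 1.88333% = 0.0188333.
Payoff takes n = ⌈−ln(1 − rB₀/P)/ln(1+r)⌉ = ⌈34.395⌉ = 35 payments; the last is €93.28.
Total paid = 34·€235.00 + €93.28 = €8,083.28.
Total interest = total paid − principal = €8,083.28 − €5,909.84 = €2,173.44.

€2,173.44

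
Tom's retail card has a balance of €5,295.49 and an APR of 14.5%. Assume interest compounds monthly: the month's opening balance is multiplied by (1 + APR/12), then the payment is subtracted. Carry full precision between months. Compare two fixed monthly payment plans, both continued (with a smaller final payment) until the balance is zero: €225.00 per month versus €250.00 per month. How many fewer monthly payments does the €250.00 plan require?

Monthly rate r = 14.5%/12 = 1.20833% = 0.0120833.
At €225.00/mo: n = ⌈−ln(1 − rB₀/P)/ln(1+r)⌉ = 28 payments (last €193.52); total interest = total paid − €5,295.49 = €973.03.
At €250.00/mo: 25 payments (last €154.04); total interest €858.55.
Payments saved = 28 − 25 = 3.

3 fewer payments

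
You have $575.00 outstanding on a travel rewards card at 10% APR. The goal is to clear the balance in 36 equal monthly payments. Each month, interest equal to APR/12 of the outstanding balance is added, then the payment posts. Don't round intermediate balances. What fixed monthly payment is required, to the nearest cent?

$18.55

Monthly rate r = 10%/12 = 0.833333% = 0.00833333.
Level-payment amortization: P = B₀·r / (1 − (1+r)^(−n)) = 575.00·0.00833333 / (1 − 1.00833^(−36)).
Denominator 1 − (1+r)^(−36) = 0.258260297.
P = 4.79167 / 0.258260297 ≈ 18.55.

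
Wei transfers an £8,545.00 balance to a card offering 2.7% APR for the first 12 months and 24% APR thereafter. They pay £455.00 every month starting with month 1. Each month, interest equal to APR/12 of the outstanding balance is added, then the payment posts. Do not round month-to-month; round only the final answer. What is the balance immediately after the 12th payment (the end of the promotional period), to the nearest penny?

£3,250.51

Promo months 1–12 at r₀ = 2.7%/12 = 0.00225; months 13+ at r₁ = 24%/12 = 0.02.
After month 12: iterate B ← B·(1+r₀) − £455.00 for 12 months → £3,250.51.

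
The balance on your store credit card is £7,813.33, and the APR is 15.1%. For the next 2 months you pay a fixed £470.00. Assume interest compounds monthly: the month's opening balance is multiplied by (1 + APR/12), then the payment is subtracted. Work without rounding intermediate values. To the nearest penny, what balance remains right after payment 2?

£7,065.29

Monthly rate r = 15.1%/12 = 1.25833% = 0.0125833.
Each month: B ← B·(1+r) − £470.00.
Month 1: interest £98.32; balance after payment £7,441.65.
Month 2: interest £93.64; balance after payment £7,065.29.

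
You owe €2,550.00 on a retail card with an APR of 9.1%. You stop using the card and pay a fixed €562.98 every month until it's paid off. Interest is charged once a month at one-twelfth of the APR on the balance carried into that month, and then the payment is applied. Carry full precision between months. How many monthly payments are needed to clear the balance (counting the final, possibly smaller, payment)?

5 months

Monthly rate r = 9.1%/12 = 0.758333% = 0.00758333.
Recurrence: B ← B·(1+r) − €562.98.
Month 1: interest €19.34; balance after payment €2,006.36.
Month 2: interest €15.21; balance after payment €1,458.59.
Month 3: interest €11.06; balance after payment €906.67.
Month 4: interest €6.88; balance after payment €350.57.
Month 5: interest €2.66; balance after payment €0.00.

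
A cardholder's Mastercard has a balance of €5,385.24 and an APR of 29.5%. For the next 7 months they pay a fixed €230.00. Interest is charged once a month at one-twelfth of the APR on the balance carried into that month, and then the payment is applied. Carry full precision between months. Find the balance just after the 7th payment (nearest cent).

€4,649.44

Monthly rate r = 29.5%/12 = 2.45833% = 0.0245833.
Each month: B ← B·(1+r) − €230.00.
Month 1: interest €132.39; balance after payment €5,287.63.
Month 2: interest €129.99; balance after payment €5,187.61.
Month 3: interest €127.53; balance after payment €5,085.14.
Month 4: interest €125.01; balance after payment €4,980.15.
Month 5: interest €122.43; balance after payment €4,872.58.
Month 6: interest €119.78; balance after payment €4,762.37.
Month 7: interest €117.07; balance after payment €4,649.44.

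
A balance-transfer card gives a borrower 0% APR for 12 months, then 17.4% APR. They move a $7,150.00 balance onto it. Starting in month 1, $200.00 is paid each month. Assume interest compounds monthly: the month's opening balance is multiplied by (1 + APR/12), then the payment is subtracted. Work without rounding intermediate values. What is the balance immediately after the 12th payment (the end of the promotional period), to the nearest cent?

$4,750.00

Promo months 1–12 at r₀ = 0%/12 = 0; months 13+ at r₁ = 17.4%/12 = 0.0145.
After month 12 (no interest yet): B = $7,150.00 − 12·$200.00 = $4,750.00.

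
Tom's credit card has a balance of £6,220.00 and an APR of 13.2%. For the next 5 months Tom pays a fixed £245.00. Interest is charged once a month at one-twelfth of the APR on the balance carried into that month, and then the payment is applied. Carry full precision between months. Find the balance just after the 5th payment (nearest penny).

£5,317.46

Monthly rate r = 13.2%/12 = 1.1% = 0.011.
Each month: B ← B·(1+r) − £245.00.
Month 1: interest £68.42; balance after payment £6,043.42.
Month 2: interest £66.48; balance after payment £5,864.90.
Month 3: interest £64.51; balance after payment £5,684.41.
Month 4: interest £62.53; balance after payment £5,501.94.
Month 5: interest £60.52; balance after payment £5,317.46.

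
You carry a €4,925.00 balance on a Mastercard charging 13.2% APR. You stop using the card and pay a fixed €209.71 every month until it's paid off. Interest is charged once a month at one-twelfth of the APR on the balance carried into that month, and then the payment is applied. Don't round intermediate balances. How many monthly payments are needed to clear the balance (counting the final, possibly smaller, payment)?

28 payments

Monthly rate r = 13.2%/12 = 1.1% = 0.011.
Recurrence: B ← B·(1+r) − €209.71.
Month 1: interest €54.17; balance after payment €4,769.47.
Month 2: interest €52.46; balance after payment €4,612.22.
Closed form: n = −ln(1 − rB₀/P)/ln(1+r) = −ln(0.74167)/ln(1.011) ≈ 27.318, so the balance reaches zero during payment 28.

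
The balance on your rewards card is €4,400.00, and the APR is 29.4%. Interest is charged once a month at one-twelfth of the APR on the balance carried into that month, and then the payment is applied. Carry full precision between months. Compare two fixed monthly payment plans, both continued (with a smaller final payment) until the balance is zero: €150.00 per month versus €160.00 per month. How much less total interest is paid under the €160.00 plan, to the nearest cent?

€455.23

Monthly rate r = 29.4%/12 = 2.45% = 0.0245.
At €150.00/mo: n = ⌈−ln(1 − rB₀/P)/ln(1+r)⌉ = 53 payments (last €59.75); total interest = total paid − €4,400.00 = €3,459.75.
At €160.00/mo: 47 payments (last €44.52); total interest €3,004.52.
Interest saved = €3,459.75 − €3,004.52 = €455.23.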